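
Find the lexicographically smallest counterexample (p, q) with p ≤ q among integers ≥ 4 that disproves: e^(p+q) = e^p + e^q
(p, q) = (4, 4)

Substituting (4, 4) into the claim:
LHS = e^(4+4) = e^8 ≈ 2981
RHS = e^4 + e^4 = 2·e^4 ≈ 109.2

Since LHS ≠ RHS, this pair disproves the claim, and no lexicographically smaller pair (p ≤ q, integers ≥ 4) does.

For instance (4, 9) is also a counterexample (LHS = e^13 ≈ 442413.4, RHS = e^4 + e^9 ≈ 8158), but it's lexicographically larger.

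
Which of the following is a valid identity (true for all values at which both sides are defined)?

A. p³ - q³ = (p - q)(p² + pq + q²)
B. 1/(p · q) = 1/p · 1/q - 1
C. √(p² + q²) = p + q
A

A: holds — e.g. at (3, 7), both sides equal -316.
B: fails at (2, 2) — LHS = 1/4, RHS = -3/4.
C: fails at (5, 8) — LHS = √(89) ≈ 9.434, RHS = 13.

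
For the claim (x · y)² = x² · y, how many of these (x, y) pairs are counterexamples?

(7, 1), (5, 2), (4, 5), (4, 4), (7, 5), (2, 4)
Testing each pair:
(7, 1): LHS = 49, RHS = 49 → satisfies claim
(5, 2): LHS = 100, RHS = 50 → counterexample
(4, 5): LHS = 400, RHS = 80 → counterexample
(4, 4): LHS = 256, RHS = 64 → counterexample
(7, 5): LHS = 1225, RHS = 245 → counterexample
(2, 4): LHS = 64, RHS = 16 → counterexample

That makes 5 counterexamples.

Answer: 5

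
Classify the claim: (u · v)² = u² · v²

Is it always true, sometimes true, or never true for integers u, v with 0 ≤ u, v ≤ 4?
Always true

The identity holds for every pair in the range. For instance at (u, v) = (2, 1): both sides equal 4.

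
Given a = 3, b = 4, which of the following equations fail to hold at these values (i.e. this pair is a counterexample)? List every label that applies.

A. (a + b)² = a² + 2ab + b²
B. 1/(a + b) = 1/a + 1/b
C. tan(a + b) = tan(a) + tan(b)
Evaluating each claim at the given values:
A. LHS = 49, RHS = 49 → holds here (LHS = RHS)
B. LHS = 1/7, RHS = 7/12 → fails here (LHS ≠ RHS)
C. LHS = tan(7) ≈ 0.8714, RHS = tan(3) + tan(4) ≈ 1.015 → fails here (LHS ≠ RHS)

Answer: B, C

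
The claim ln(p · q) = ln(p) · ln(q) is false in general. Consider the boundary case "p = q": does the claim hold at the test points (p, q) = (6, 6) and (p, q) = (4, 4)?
At (6, 6): LHS = ln(36) ≈ 3.584 ≠ RHS = ln(6)² ≈ 3.21
At (4, 4): LHS = ln(16) ≈ 2.773 ≠ RHS = ln(4)² ≈ 1.922

Answer: No, fails at both test points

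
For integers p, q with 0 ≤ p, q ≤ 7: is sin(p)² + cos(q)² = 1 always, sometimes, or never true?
Sometimes true

It holds at (p, q) = (6, 6) (both sides equal 1), but fails at (p, q) = (5, 2) (LHS = cos(2)² + sin(5)² ≈ 1.093, RHS = 1).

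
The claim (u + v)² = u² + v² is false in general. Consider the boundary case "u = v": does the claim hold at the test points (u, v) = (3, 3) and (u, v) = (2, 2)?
No, fails at both test points

At (3, 3): LHS = 36 ≠ RHS = 18
At (2, 2): LHS = 16 ≠ RHS = 8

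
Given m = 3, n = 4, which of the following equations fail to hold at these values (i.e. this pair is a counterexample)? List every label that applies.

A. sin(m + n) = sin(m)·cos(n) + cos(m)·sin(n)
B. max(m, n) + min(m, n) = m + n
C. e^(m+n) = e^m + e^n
C

Evaluating each claim at the given values:
A. LHS = sin(7) ≈ 0.657, RHS = sin(3)·cos(4) + sin(4)·cos(3) ≈ 0.657 → holds here (LHS = RHS)
B. LHS = 7, RHS = 7 → holds here (LHS = RHS)
C. LHS = e^7 ≈ 1097, RHS = e^3 + e^4 ≈ 74.68 → fails here (LHS ≠ RHS)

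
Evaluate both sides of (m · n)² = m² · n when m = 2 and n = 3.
LHS = (2 · 3)² = 36
RHS = 2² · 3 = 12

LHS ≠ RHS, so the equation does not hold here.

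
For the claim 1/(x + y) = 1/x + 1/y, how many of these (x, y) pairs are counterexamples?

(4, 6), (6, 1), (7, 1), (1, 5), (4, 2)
Testing each pair:
(4, 6): LHS = 1/10, RHS = 5/12 → counterexample
(6, 1): LHS = 1/7, RHS = 7/6 → counterexample
(7, 1): LHS = 1/8, RHS = 8/7 → counterexample
(1, 5): LHS = 1/6, RHS = 6/5 → counterexample
(4, 2): LHS = 1/6, RHS = 3/4 → counterexample

That makes 5 counterexamples.

Answer: 5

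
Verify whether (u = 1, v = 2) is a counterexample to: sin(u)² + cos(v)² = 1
Yes

Substituting u = 1, v = 2:
LHS = sin(1)² + cos(2)² ≈ 0.8813
RHS = 1

Since LHS ≠ RHS, this pair disproves the claim.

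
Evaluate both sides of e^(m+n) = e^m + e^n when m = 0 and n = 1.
LHS = e^(0+1) = e ≈ 2.718
RHS = e^0 + e^1 = 1 + e ≈ 3.718

LHS ≠ RHS (they differ by about 1), so the equation does not hold here.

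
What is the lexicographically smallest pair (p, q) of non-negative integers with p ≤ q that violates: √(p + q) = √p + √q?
(p, q) = (1, 1)

At (0, 7): both sides equal √(7) ≈ 2.646, so it holds there.

Substituting (1, 1) into the claim:
LHS = √(1 + 1) = √(2) ≈ 1.414
RHS = √1 + √1 = 2

Since LHS ≠ RHS, this pair disproves the claim, and no lexicographically smaller pair (p ≤ q, non-negative integers) does.

For instance (1, 6) is also a counterexample (LHS = √(7) ≈ 2.646, RHS = 1 + √(6) ≈ 3.449), but it's lexicographically larger.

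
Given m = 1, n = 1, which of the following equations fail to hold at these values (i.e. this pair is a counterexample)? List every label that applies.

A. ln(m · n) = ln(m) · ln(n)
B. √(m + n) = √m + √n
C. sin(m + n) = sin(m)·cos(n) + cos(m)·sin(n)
Evaluating each claim at the given values:
A. LHS = 0, RHS = 0 → holds here (LHS = RHS)
B. LHS = √(2) ≈ 1.414, RHS = 2 → fails here (LHS ≠ RHS)
C. LHS = sin(2) ≈ 0.9093, RHS = 2·sin(1)·cos(1) ≈ 0.9093 → holds here (LHS = RHS)

Answer: B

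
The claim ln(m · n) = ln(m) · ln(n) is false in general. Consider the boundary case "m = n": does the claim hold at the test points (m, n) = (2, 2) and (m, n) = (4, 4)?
No, fails at both test points

At (2, 2): LHS = ln(4) ≈ 1.386 ≠ RHS = ln(2)² ≈ 0.4805
At (4, 4): LHS = ln(16) ≈ 2.773 ≠ RHS = ln(4)² ≈ 1.922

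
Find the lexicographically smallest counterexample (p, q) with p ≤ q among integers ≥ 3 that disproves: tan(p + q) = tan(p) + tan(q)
(p, q) = (3, 3)

Substituting (3, 3) into the claim:
LHS = tan(3 + 3) = tan(6) ≈ -0.291
RHS = tan(3) + tan(3) = 2·tan(3) ≈ -0.2851

Since LHS ≠ RHS, this pair disproves the claim, and no lexicographically smaller pair (p ≤ q, integers ≥ 3) does.

For instance (7, 9) is also a counterexample (LHS = tan(16) ≈ 0.3006, RHS = tan(9) + tan(7) ≈ 0.4191), but it's lexicographically larger.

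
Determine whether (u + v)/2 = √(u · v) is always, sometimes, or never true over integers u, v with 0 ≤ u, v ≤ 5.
It holds at (u, v) = (0, 0) (both sides equal 0), but fails at (u, v) = (0, 5) (LHS = 5/2, RHS = 0).

Answer: Sometimes true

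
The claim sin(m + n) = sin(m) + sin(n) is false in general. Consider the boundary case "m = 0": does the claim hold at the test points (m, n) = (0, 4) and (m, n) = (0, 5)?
Yes, holds at both test points

At (0, 4): LHS = sin(4) ≈ -0.7568, RHS = sin(4) ≈ -0.7568 → equal
At (0, 5): LHS = sin(5) ≈ -0.9589, RHS = sin(5) ≈ -0.9589 → equal

So the claim does hold at both of these boundary points, even though it is not an identity.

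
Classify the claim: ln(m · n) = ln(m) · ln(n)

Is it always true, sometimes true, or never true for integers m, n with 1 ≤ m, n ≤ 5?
It holds at (m, n) = (1, 1) (both sides equal 0), but fails at (m, n) = (4, 1) (LHS = ln(4) ≈ 1.386, RHS = 0).

Answer: Sometimes true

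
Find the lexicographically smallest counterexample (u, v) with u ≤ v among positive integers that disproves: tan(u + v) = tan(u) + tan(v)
(u, v) = (1, 1)

Substituting (1, 1) into the claim:
LHS = tan(1 + 1) = tan(2) ≈ -2.185
RHS = tan(1) + tan(1) = 2·tan(1) ≈ 3.115

Since LHS ≠ RHS, this pair disproves the claim, and no lexicographically smaller pair (u ≤ v, positive integers) does.

For instance (4, 5) is also a counterexample (LHS = tan(9) ≈ -0.4523, RHS = tan(5) + tan(4) ≈ -2.223), but it's lexicographically larger.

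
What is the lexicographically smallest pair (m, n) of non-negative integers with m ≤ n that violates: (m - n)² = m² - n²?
(m, n) = (0, 1)

Substituting (0, 1) into the claim:
LHS = (0 - 1)² = 1
RHS = 0² - 1² = -1

Since LHS ≠ RHS, this pair disproves the claim, and no lexicographically smaller pair (m ≤ n, non-negative integers) does.

For instance (3, 5) is also a counterexample (LHS = 4, RHS = -16), but it's lexicographically larger.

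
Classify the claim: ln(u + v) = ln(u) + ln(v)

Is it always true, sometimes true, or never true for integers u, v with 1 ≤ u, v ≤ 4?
Sometimes true

It holds at (u, v) = (2, 2) (both sides equal ln(4) ≈ 1.386), but fails at (u, v) = (2, 1) (LHS = ln(3) ≈ 1.099, RHS = ln(2) ≈ 0.6931).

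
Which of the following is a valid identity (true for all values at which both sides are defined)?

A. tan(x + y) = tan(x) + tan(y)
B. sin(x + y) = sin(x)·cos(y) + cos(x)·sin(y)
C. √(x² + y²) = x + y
B

A: fails at (2, 7) — LHS = tan(9) ≈ -0.4523, RHS = tan(2) + tan(7) ≈ -1.314.
B: holds — e.g. at (2, 2), both sides equal sin(4) ≈ -0.7568.
C: fails at (3, 4) — LHS = 5, RHS = 7.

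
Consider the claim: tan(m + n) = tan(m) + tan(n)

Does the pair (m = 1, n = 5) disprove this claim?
Yes

Substituting m = 1, n = 5:
LHS = tan(1 + 5) = tan(6) ≈ -0.291
RHS = tan(1) + tan(5) ≈ -1.823

Since LHS ≠ RHS, this pair disproves the claim.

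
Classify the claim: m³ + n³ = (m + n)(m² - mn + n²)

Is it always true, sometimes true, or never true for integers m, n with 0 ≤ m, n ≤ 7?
The identity holds for every pair in the range. For instance at (m, n) = (3, 1): both sides equal 28.

Answer: Always true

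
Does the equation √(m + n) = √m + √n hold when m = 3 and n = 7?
Substituting m = 3, n = 7:

LHS = √(3 + 7) = √(10) ≈ 3.162
RHS = √3 + √7 = √(3) + √(7) ≈ 4.378

LHS ≠ RHS, so the equation does not hold at this point.

Answer: Fails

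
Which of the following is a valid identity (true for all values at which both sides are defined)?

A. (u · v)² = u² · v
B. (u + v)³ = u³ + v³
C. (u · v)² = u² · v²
C

A: fails at (3, 3) — LHS = 81, RHS = 27.
B: fails at (4, 5) — LHS = 729, RHS = 189.
C: holds — e.g. at (2, 5), both sides equal 100.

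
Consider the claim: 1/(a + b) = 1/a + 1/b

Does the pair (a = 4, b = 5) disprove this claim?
Yes

Substituting a = 4, b = 5:
LHS = 1/(4 + 5) = 1/9
RHS = 1/4 + 1/5 = 9/20

Since LHS ≠ RHS, this pair disproves the claim.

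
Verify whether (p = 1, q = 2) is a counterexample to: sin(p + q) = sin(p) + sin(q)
Substituting p = 1, q = 2:
LHS = sin(1 + 2) = sin(3) ≈ 0.1411
RHS = sin(1) + sin(2) ≈ 1.751

Since LHS ≠ RHS, this pair disproves the claim.

Answer: Yes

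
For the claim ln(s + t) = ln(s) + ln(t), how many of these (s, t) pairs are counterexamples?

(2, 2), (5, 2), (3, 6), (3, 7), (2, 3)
Testing each pair:
(2, 2): LHS = ln(4) ≈ 1.386, RHS = 2·ln(2) ≈ 1.386 → satisfies claim
(5, 2): LHS = ln(7) ≈ 1.946, RHS = ln(2) + ln(5) ≈ 2.303 → counterexample
(3, 6): LHS = ln(9) ≈ 2.197, RHS = ln(3) + ln(6) ≈ 2.89 → counterexample
(3, 7): LHS = ln(10) ≈ 2.303, RHS = ln(3) + ln(7) ≈ 3.045 → counterexample
(2, 3): LHS = ln(5) ≈ 1.609, RHS = ln(2) + ln(3) ≈ 1.792 → counterexample

That makes 4 counterexamples.

Answer: 4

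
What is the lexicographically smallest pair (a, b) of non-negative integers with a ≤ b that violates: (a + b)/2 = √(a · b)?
(a, b) = (0, 1)

At (0, 0): both sides equal 0, so it holds there.

Substituting (0, 1) into the claim:
LHS = (0 + 1)/2 = 1/2
RHS = √(0 · 1) = 0

Since LHS ≠ RHS, this pair disproves the claim, and no lexicographically smaller pair (a ≤ b, non-negative integers) does.

For instance (1, 5) is also a counterexample (LHS = 3, RHS = √(5) ≈ 2.236), but it's lexicographically larger.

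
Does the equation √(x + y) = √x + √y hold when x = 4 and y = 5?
Substituting x = 4, y = 5:

LHS = √(4 + 5) = 3
RHS = √4 + √5 = 2 + √(5) ≈ 4.236

LHS ≠ RHS, so the equation does not hold at this point.

Answer: Fails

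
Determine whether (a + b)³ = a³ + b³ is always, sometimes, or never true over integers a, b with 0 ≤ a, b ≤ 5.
Sometimes true

It holds at (a, b) = (2, 0) (both sides equal 8), but fails at (a, b) = (4, 2) (LHS = 216, RHS = 72).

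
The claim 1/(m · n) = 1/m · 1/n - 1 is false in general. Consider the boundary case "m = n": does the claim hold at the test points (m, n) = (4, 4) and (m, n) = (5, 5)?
No, fails at both test points

At (4, 4): LHS = 1/16 ≠ RHS = -15/16
At (5, 5): LHS = 1/25 ≠ RHS = -24/25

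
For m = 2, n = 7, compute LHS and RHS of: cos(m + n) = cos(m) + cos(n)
LHS = cos(2 + 7) = cos(9) ≈ -0.9111
RHS = cos(2) + cos(7) ≈ 0.3378

LHS ≠ RHS (they differ by about 1.249), so the equation does not hold here.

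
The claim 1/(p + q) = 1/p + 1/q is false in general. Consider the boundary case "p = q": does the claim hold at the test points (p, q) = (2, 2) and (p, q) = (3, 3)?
No, fails at both test points

At (2, 2): LHS = 1/4 ≠ RHS = 1
At (3, 3): LHS = 1/6 ≠ RHS = 2/3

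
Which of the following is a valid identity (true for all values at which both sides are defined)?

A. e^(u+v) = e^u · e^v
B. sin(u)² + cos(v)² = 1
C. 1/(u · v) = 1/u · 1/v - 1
A

A: holds — e.g. at (4, 6), both sides equal e^10 ≈ 22026.5.
B: fails at (3, 7) — LHS = sin(3)² + cos(7)² ≈ 0.5883, RHS = 1.
C: fails at (5, 8) — LHS = 1/40, RHS = -39/40.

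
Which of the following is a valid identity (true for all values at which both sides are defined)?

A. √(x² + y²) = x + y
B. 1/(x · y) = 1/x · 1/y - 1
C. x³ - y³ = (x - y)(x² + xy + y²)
C

A: fails at (1, 2) — LHS = √(5) ≈ 2.236, RHS = 3.
B: fails at (3, 7) — LHS = 1/21, RHS = -20/21.
C: holds — e.g. at (1, 1), both sides equal 0.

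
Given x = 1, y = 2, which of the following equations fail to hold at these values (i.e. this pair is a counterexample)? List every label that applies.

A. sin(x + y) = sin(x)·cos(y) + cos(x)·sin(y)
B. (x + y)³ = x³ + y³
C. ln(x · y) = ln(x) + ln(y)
Evaluating each claim at the given values:
A. LHS = sin(3) ≈ 0.1411, RHS = sin(1)·cos(2) + sin(2)·cos(1) ≈ 0.1411 → holds here (LHS = RHS)
B. LHS = 27, RHS = 9 → fails here (LHS ≠ RHS)
C. LHS = ln(2) ≈ 0.6931, RHS = ln(2) ≈ 0.6931 → holds here (LHS = RHS)

Answer: B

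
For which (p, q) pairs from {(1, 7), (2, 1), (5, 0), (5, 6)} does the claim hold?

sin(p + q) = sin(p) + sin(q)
(5, 0)

Testing each pair:
(1, 7): LHS = sin(8) ≈ 0.9894, RHS = sin(7) + sin(1) ≈ 1.498 → fails
(2, 1): LHS = sin(3) ≈ 0.1411, RHS = sin(1) + sin(2) ≈ 1.751 → fails
(5, 0): LHS = sin(5) ≈ -0.9589, RHS = sin(5) ≈ -0.9589 → holds
(5, 6): LHS = sin(11) ≈ -1, RHS = sin(5) + sin(6) ≈ -1.238 → fails

1 of 4 pairs satisfies the claim.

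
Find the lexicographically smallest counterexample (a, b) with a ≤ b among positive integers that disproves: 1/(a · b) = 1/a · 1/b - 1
(a, b) = (1, 1)

Substituting (1, 1) into the claim:
LHS = 1/(1 · 1) = 1
RHS = 1/1 · 1/1 - 1 = 0

Since LHS ≠ RHS, this pair disproves the claim, and no lexicographically smaller pair (a ≤ b, positive integers) does.

For instance (7, 8) is also a counterexample (LHS = 1/56, RHS = -55/56), but it's lexicographically larger.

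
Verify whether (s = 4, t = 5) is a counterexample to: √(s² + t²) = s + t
Substituting s = 4, t = 5:
LHS = √(4² + 5²) = √(41) ≈ 6.403
RHS = 4 + 5 = 9

Since LHS ≠ RHS, this pair disproves the claim.

Answer: Yes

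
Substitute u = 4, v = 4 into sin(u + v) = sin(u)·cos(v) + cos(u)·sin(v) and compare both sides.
LHS = sin(4 + 4) = sin(8) ≈ 0.9894
RHS = sin(4)·cos(4) + cos(4)·sin(4) = 2·sin(4)·cos(4) ≈ 0.9894

LHS = RHS: the two sides agree.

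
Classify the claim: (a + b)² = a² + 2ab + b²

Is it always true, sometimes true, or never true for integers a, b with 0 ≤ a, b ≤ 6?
Always true

The identity holds for every pair in the range. For instance at (a, b) = (4, 5): both sides equal 81.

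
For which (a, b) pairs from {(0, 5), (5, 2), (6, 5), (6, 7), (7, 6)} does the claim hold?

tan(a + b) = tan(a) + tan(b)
Testing each pair:
(0, 5): LHS = tan(5) ≈ -3.381, RHS = tan(5) ≈ -3.381 → holds
(5, 2): LHS = tan(7) ≈ 0.8714, RHS = tan(5) + tan(2) ≈ -5.566 → fails
(6, 5): LHS = tan(11) ≈ -226, RHS = tan(5) + tan(6) ≈ -3.672 → fails
(6, 7): LHS = tan(13) ≈ 0.463, RHS = tan(6) + tan(7) ≈ 0.5804 → fails
(7, 6): LHS = tan(13) ≈ 0.463, RHS = tan(6) + tan(7) ≈ 0.5804 → fails

1 of 5 pairs satisfies the claim.

Answer: (0, 5)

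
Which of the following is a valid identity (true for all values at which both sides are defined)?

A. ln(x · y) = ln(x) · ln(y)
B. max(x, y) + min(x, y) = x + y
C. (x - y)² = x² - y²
A: fails at (4, 5) — LHS = ln(20) ≈ 2.996, RHS = ln(4)·ln(5) ≈ 2.231.
B: holds — e.g. at (2, 7), both sides equal 9.
C: fails at (2, 5) — LHS = 9, RHS = -21.

Answer: B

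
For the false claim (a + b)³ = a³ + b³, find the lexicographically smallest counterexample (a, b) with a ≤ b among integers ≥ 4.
Substituting (4, 4) into the claim:
LHS = (4 + 4)³ = 512
RHS = 4³ + 4³ = 128

Since LHS ≠ RHS, this pair disproves the claim, and no lexicographically smaller pair (a ≤ b, integers ≥ 4) does.

For instance (7, 7) is also a counterexample (LHS = 2744, RHS = 686), but it's lexicographically larger.

Answer: (a, b) = (4, 4)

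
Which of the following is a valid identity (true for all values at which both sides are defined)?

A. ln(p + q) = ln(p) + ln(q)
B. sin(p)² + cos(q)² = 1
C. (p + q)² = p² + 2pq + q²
A: fails at (2, 7) — LHS = ln(9) ≈ 2.197, RHS = ln(2) + ln(7) ≈ 2.639.
B: fails at (1, 2) — LHS = cos(2)² + sin(1)² ≈ 0.8813, RHS = 1.
C: holds — e.g. at (0, 1), both sides equal 1.

Answer: C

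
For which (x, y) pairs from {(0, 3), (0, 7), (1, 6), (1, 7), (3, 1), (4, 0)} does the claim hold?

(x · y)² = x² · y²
Testing each pair:
(0, 3): LHS = 0, RHS = 0 → holds
(0, 7): LHS = 0, RHS = 0 → holds
(1, 6): LHS = 36, RHS = 36 → holds
(1, 7): LHS = 49, RHS = 49 → holds
(3, 1): LHS = 9, RHS = 9 → holds
(4, 0): LHS = 0, RHS = 0 → holds

Every pair satisfies the claim.

Answer: All pairs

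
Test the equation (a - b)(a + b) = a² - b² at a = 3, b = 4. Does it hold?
Holds

Substituting a = 3, b = 4:

LHS = (3 - 4)(3 + 4) = -7
RHS = 3² - 4² = -7

LHS = RHS, so the equation holds at this point.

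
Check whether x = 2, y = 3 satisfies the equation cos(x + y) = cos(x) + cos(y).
Fails

Substituting x = 2, y = 3:

LHS = cos(2 + 3) = cos(5) ≈ 0.2837
RHS = cos(2) + cos(3) ≈ -1.406

LHS ≠ RHS, so the equation does not hold at this point.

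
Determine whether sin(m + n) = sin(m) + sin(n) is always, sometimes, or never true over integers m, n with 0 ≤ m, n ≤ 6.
Sometimes true

It holds at (m, n) = (2, 0) (both sides equal sin(2) ≈ 0.9093), but fails at (m, n) = (5, 2) (LHS = sin(7) ≈ 0.657, RHS = sin(5) + sin(2) ≈ -0.04963).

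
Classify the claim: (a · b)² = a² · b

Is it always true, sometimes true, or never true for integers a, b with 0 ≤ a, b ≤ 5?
Sometimes true

It holds at (a, b) = (4, 1) (both sides equal 16), but fails at (a, b) = (1, 4) (LHS = 16, RHS = 4).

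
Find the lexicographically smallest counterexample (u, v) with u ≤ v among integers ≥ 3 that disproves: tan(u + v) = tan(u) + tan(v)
(u, v) = (3, 3)

Substituting (3, 3) into the claim:
LHS = tan(3 + 3) = tan(6) ≈ -0.291
RHS = tan(3) + tan(3) = 2·tan(3) ≈ -0.2851

Since LHS ≠ RHS, this pair disproves the claim, and no lexicographically smaller pair (u ≤ v, integers ≥ 3) does.

For instance (3, 6) is also a counterexample (LHS = tan(9) ≈ -0.4523, RHS = tan(6) + tan(3) ≈ -0.4336), but it's lexicographically larger.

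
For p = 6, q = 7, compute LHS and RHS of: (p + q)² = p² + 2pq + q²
LHS = (6 + 7)² = 169
RHS = 6² + 2·6·7 + 7² = 169

LHS = RHS: the two sides agree.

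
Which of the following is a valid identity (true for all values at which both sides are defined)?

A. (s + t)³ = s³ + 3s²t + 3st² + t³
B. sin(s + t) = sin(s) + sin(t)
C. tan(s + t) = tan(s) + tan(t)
A

A: holds — e.g. at (0, 1), both sides equal 1.
B: fails at (6, 7) — LHS = sin(13) ≈ 0.4202, RHS = sin(6) + sin(7) ≈ 0.3776.
C: fails at (4, 5) — LHS = tan(9) ≈ -0.4523, RHS = tan(5) + tan(4) ≈ -2.223.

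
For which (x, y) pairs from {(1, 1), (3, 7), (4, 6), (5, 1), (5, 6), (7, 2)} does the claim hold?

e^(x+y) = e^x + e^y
None

Testing each pair:
(1, 1): LHS = e^2 ≈ 7.389, RHS = 2·e ≈ 5.437 → fails
(3, 7): LHS = e^10 ≈ 22026.5, RHS = e^3 + e^7 ≈ 1117 → fails
(4, 6): LHS = e^10 ≈ 22026.5, RHS = e^4 + e^6 ≈ 458 → fails
(5, 1): LHS = e^6 ≈ 403.4, RHS = e + e^5 ≈ 151.1 → fails
(5, 6): LHS = e^11 ≈ 59874.1, RHS = e^5 + e^6 ≈ 551.8 → fails
(7, 2): LHS = e^9 ≈ 8103, RHS = e^2 + e^7 ≈ 1104 → fails

No pair satisfies the claim.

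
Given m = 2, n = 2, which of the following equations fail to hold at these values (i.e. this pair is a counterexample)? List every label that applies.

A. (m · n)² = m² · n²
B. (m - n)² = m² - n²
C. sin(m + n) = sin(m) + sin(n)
Evaluating each claim at the given values:
A. LHS = 16, RHS = 16 → holds here (LHS = RHS)
B. LHS = 0, RHS = 0 → holds here (LHS = RHS)
C. LHS = sin(4) ≈ -0.7568, RHS = 2·sin(2) ≈ 1.819 → fails here (LHS ≠ RHS)

Answer: C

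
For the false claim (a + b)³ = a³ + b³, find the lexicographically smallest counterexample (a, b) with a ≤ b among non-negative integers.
(a, b) = (1, 1)

Substituting (1, 1) into the claim:
LHS = (1 + 1)³ = 8
RHS = 1³ + 1³ = 2

Since LHS ≠ RHS, this pair disproves the claim, and no lexicographically smaller pair (a ≤ b, non-negative integers) does.

For instance (1, 4) is also a counterexample (LHS = 125, RHS = 65), but it's lexicographically larger.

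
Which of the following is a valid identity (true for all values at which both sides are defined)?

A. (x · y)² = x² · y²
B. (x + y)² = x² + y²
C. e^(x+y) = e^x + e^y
A: holds — e.g. at (1, 2), both sides equal 4.
B: fails at (1, 2) — LHS = 9, RHS = 5.
C: fails at (2, 2) — LHS = e^4 ≈ 54.6, RHS = 2·e^2 ≈ 14.78.

Answer: A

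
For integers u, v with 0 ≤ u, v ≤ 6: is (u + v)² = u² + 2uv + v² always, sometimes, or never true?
The identity holds for every pair in the range. For instance at (u, v) = (3, 6): both sides equal 81.

Answer: Always true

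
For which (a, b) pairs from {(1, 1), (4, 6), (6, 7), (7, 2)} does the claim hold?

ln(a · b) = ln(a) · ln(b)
(1, 1)

Testing each pair:
(1, 1): LHS = 0, RHS = 0 → holds
(4, 6): LHS = ln(24) ≈ 3.178, RHS = ln(4)·ln(6) ≈ 2.484 → fails
(6, 7): LHS = ln(42) ≈ 3.738, RHS = ln(6)·ln(7) ≈ 3.487 → fails
(7, 2): LHS = ln(14) ≈ 2.639, RHS = ln(2)·ln(7) ≈ 1.349 → fails

1 of 4 pairs satisfies the claim.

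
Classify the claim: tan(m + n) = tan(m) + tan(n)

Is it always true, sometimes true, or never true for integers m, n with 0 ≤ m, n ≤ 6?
Sometimes true

It holds at (m, n) = (0, 4) (both sides equal tan(4) ≈ 1.158), but fails at (m, n) = (5, 3) (LHS = tan(8) ≈ -6.8, RHS = tan(5) + tan(3) ≈ -3.523).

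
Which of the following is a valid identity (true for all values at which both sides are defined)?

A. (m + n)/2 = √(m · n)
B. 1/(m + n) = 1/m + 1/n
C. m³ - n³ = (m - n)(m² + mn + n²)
C

A: fails at (2, 3) — LHS = 5/2, RHS = √(6) ≈ 2.449.
B: fails at (5, 5) — LHS = 1/10, RHS = 2/5.
C: holds — e.g. at (1, 1), both sides equal 0.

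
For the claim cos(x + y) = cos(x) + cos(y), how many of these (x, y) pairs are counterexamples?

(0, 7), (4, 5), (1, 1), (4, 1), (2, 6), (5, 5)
Testing each pair:
(0, 7): LHS = cos(7) ≈ 0.7539, RHS = cos(7) + 1 ≈ 1.754 → counterexample
(4, 5): LHS = cos(9) ≈ -0.9111, RHS = cos(4) + cos(5) ≈ -0.37 → counterexample
(1, 1): LHS = cos(2) ≈ -0.4161, RHS = 2·cos(1) ≈ 1.081 → counterexample
(4, 1): LHS = cos(5) ≈ 0.2837, RHS = cos(4) + cos(1) ≈ -0.1133 → counterexample
(2, 6): LHS = cos(8) ≈ -0.1455, RHS = cos(2) + cos(6) ≈ 0.544 → counterexample
(5, 5): LHS = cos(10) ≈ -0.8391, RHS = 2·cos(5) ≈ 0.5673 → counterexample

That makes 6 counterexamples.

Answer: 6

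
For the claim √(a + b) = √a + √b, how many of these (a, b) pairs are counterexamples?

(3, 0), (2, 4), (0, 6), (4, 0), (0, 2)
1

Testing each pair:
(3, 0): LHS = √(3) ≈ 1.732, RHS = √(3) ≈ 1.732 → satisfies claim
(2, 4): LHS = √(6) ≈ 2.449, RHS = √(2) + 2 ≈ 3.414 → counterexample
(0, 6): LHS = √(6) ≈ 2.449, RHS = √(6) ≈ 2.449 → satisfies claim
(4, 0): LHS = 2, RHS = 2 → satisfies claim
(0, 2): LHS = √(2) ≈ 1.414, RHS = √(2) ≈ 1.414 → satisfies claim

That makes 1 counterexample.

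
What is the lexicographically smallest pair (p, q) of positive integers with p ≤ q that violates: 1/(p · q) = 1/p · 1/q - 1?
Substituting (1, 1) into the claim:
LHS = 1/(1 · 1) = 1
RHS = 1/1 · 1/1 - 1 = 0

Since LHS ≠ RHS, this pair disproves the claim, and no lexicographically smaller pair (p ≤ q, positive integers) does.

For instance (3, 3) is also a counterexample (LHS = 1/9, RHS = -8/9), but it's lexicographically larger.

Answer: (p, q) = (1, 1)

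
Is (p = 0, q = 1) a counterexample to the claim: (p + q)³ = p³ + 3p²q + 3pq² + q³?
No

Substituting p = 0, q = 1:
LHS = (0 + 1)³ = 1
RHS = 0³ + 3·0²·1 + 3·0·1² + 1³ = 1

The sides agree, so this pair does not disprove the claim.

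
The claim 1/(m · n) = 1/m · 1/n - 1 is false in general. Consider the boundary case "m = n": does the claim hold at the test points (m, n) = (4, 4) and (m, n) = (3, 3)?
At (4, 4): LHS = 1/16 ≠ RHS = -15/16
At (3, 3): LHS = 1/9 ≠ RHS = -8/9

Answer: No, fails at both test points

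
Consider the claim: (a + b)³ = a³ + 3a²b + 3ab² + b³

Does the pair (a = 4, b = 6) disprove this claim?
Substituting a = 4, b = 6:
LHS = (4 + 6)³ = 1000
RHS = 4³ + 3·4²·6 + 3·4·6² + 6³ = 1000

The sides agree, so this pair does not disprove the claim.

Answer: No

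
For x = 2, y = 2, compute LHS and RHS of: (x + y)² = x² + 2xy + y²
LHS = (2 + 2)² = 16
RHS = 2² + 2·2·2 + 2² = 16

LHS = RHS: the two sides agree.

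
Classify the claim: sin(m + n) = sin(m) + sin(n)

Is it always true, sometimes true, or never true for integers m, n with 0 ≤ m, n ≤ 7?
It holds at (m, n) = (0, 0) (both sides equal 0), but fails at (m, n) = (3, 3) (LHS = sin(6) ≈ -0.2794, RHS = 2·sin(3) ≈ 0.2822).

Answer: Sometimes true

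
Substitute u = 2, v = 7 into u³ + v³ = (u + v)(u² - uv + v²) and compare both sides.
LHS = 2³ + 7³ = 351
RHS = (2 + 7)(2² - 2·7 + 7²) = 351

LHS = RHS: the two sides agree.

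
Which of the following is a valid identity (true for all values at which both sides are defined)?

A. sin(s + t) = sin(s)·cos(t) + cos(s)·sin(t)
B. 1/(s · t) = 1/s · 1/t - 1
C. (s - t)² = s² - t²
A: holds — e.g. at (2, 2), both sides equal sin(4) ≈ -0.7568.
B: fails at (5, 8) — LHS = 1/40, RHS = -39/40.
C: fails at (3, 7) — LHS = 16, RHS = -40.

Answer: A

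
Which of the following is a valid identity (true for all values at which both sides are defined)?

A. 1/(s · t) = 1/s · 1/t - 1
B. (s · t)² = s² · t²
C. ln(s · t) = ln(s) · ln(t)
A: fails at (2, 5) — LHS = 1/10, RHS = -9/10.
B: holds — e.g. at (3, 5), both sides equal 225.
C: fails at (2, 7) — LHS = ln(14) ≈ 2.639, RHS = ln(2)·ln(7) ≈ 1.349.

Answer: B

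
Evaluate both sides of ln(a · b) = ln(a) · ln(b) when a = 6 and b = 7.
LHS = ln(6 · 7) = ln(42) ≈ 3.738
RHS = ln(6) · ln(7) ≈ 3.487

LHS ≠ RHS (they differ by about 0.2511), so the equation does not hold here.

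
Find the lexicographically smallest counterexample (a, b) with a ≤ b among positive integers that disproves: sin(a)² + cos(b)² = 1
(a, b) = (1, 2)

At (1, 1): both sides equal 1, so it holds there.

Substituting (1, 2) into the claim:
LHS = sin(1)² + cos(2)² ≈ 0.8813
RHS = 1

Since LHS ≠ RHS, this pair disproves the claim, and no lexicographically smaller pair (a ≤ b, positive integers) does.

For instance (2, 8) is also a counterexample (LHS = cos(8)² + sin(2)² ≈ 0.848, RHS = 1), but it's lexicographically larger.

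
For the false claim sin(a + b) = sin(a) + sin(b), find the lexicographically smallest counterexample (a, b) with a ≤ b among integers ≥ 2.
Substituting (2, 2) into the claim:
LHS = sin(2 + 2) = sin(4) ≈ -0.7568
RHS = sin(2) + sin(2) = 2·sin(2) ≈ 1.819

Since LHS ≠ RHS, this pair disproves the claim, and no lexicographically smaller pair (a ≤ b, integers ≥ 2) does.

For instance (5, 9) is also a counterexample (LHS = sin(14) ≈ 0.9906, RHS = sin(5) + sin(9) ≈ -0.5468), but it's lexicographically larger.

Answer: (a, b) = (2, 2)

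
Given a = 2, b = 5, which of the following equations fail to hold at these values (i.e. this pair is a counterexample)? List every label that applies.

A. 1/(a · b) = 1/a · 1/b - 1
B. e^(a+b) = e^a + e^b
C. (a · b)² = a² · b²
Evaluating each claim at the given values:
A. LHS = 1/10, RHS = -9/10 → fails here (LHS ≠ RHS)
B. LHS = e^7 ≈ 1097, RHS = e^2 + e^5 ≈ 155.8 → fails here (LHS ≠ RHS)
C. LHS = 100, RHS = 100 → holds here (LHS = RHS)

Answer: A, B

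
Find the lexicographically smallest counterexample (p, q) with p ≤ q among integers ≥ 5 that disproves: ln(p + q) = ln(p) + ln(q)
(p, q) = (5, 5)

Substituting (5, 5) into the claim:
LHS = ln(5 + 5) = ln(10) ≈ 2.303
RHS = ln(5) + ln(5) = 2·ln(5) ≈ 3.219

Since LHS ≠ RHS, this pair disproves the claim, and no lexicographically smaller pair (p ≤ q, integers ≥ 5) does.

For instance (5, 11) is also a counterexample (LHS = ln(16) ≈ 2.773, RHS = ln(5) + ln(11) ≈ 4.007), but it's lexicographically larger.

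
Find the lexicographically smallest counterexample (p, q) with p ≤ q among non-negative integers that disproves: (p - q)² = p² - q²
(p, q) = (0, 1)

At (0, 0): both sides equal 0, so it holds there.

Substituting (0, 1) into the claim:
LHS = (0 - 1)² = 1
RHS = 0² - 1² = -1

Since LHS ≠ RHS, this pair disproves the claim, and no lexicographically smaller pair (p ≤ q, non-negative integers) does.

For instance (0, 5) is also a counterexample (LHS = 25, RHS = -25), but it's lexicographically larger.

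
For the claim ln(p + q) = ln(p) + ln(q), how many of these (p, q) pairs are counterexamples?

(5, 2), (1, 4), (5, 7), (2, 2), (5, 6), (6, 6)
Testing each pair:
(5, 2): LHS = ln(7) ≈ 1.946, RHS = ln(2) + ln(5) ≈ 2.303 → counterexample
(1, 4): LHS = ln(5) ≈ 1.609, RHS = ln(4) ≈ 1.386 → counterexample
(5, 7): LHS = ln(12) ≈ 2.485, RHS = ln(5) + ln(7) ≈ 3.555 → counterexample
(2, 2): LHS = ln(4) ≈ 1.386, RHS = 2·ln(2) ≈ 1.386 → satisfies claim
(5, 6): LHS = ln(11) ≈ 2.398, RHS = ln(5) + ln(6) ≈ 3.401 → counterexample
(6, 6): LHS = ln(12) ≈ 2.485, RHS = 2·ln(6) ≈ 3.584 → counterexample

That makes 5 counterexamples.

Answer: 5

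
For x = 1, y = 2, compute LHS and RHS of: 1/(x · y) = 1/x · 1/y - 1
LHS = 1/(1 · 2) = 1/2
RHS = 1/1 · 1/2 - 1 = -1/2

LHS ≠ RHS, so the equation does not hold here.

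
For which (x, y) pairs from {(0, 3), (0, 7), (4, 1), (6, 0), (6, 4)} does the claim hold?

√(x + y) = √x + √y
Testing each pair:
(0, 3): LHS = √(3) ≈ 1.732, RHS = √(3) ≈ 1.732 → holds
(0, 7): LHS = √(7) ≈ 2.646, RHS = √(7) ≈ 2.646 → holds
(4, 1): LHS = √(5) ≈ 2.236, RHS = 3 → fails
(6, 0): LHS = √(6) ≈ 2.449, RHS = √(6) ≈ 2.449 → holds
(6, 4): LHS = √(10) ≈ 3.162, RHS = 2 + √(6) ≈ 4.449 → fails

3 of 5 pairs satisfy the claim.

Answer: (0, 3), (0, 7), (6, 0)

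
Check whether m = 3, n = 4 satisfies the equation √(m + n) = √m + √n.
Substituting m = 3, n = 4:

LHS = √(3 + 4) = √(7) ≈ 2.646
RHS = √3 + √4 = √(3) + 2 ≈ 3.732

LHS ≠ RHS, so the equation does not hold at this point.

Answer: Fails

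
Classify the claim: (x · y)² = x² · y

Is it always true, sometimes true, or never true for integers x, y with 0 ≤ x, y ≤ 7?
Sometimes true

It holds at (x, y) = (2, 0) (both sides equal 0), but fails at (x, y) = (3, 2) (LHS = 36, RHS = 18).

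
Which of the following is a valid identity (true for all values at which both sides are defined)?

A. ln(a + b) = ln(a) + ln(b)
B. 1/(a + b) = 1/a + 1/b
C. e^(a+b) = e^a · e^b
C

A: fails at (1, 1) — LHS = ln(2) ≈ 0.6931, RHS = 0.
B: fails at (3, 5) — LHS = 1/8, RHS = 8/15.
C: holds — e.g. at (4, 6), both sides equal e^10 ≈ 22026.5.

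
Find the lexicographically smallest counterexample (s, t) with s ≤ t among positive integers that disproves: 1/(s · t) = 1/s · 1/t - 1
Substituting (1, 1) into the claim:
LHS = 1/(1 · 1) = 1
RHS = 1/1 · 1/1 - 1 = 0

Since LHS ≠ RHS, this pair disproves the claim, and no lexicographically smaller pair (s ≤ t, positive integers) does.

For instance (3, 4) is also a counterexample (LHS = 1/12, RHS = -11/12), but it's lexicographically larger.

Answer: (s, t) = (1, 1)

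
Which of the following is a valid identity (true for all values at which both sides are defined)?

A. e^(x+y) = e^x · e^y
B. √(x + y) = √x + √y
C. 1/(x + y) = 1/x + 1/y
A

A: holds — e.g. at (2, 7), both sides equal e^9 ≈ 8103.
B: fails at (1, 2) — LHS = √(3) ≈ 1.732, RHS = 1 + √(2) ≈ 2.414.
C: fails at (2, 3) — LHS = 1/5, RHS = 5/6.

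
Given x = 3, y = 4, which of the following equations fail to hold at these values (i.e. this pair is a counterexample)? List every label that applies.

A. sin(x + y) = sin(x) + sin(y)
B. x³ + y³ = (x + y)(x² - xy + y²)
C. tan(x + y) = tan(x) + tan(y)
A, C

Evaluating each claim at the given values:
A. LHS = sin(7) ≈ 0.657, RHS = sin(4) + sin(3) ≈ -0.6157 → fails here (LHS ≠ RHS)
B. LHS = 91, RHS = 91 → holds here (LHS = RHS)
C. LHS = tan(7) ≈ 0.8714, RHS = tan(3) + tan(4) ≈ 1.015 → fails here (LHS ≠ RHS)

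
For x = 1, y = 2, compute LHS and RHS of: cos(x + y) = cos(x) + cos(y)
LHS = cos(1 + 2) = cos(3) ≈ -0.99
RHS = cos(1) + cos(2) ≈ 0.1242

LHS ≠ RHS (they differ by about 1.114), so the equation does not hold here.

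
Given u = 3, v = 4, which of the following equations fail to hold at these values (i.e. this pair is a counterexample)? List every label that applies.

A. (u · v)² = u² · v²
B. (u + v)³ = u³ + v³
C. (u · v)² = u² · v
Evaluating each claim at the given values:
A. LHS = 144, RHS = 144 → holds here (LHS = RHS)
B. LHS = 343, RHS = 91 → fails here (LHS ≠ RHS)
C. LHS = 144, RHS = 36 → fails here (LHS ≠ RHS)

Answer: B, C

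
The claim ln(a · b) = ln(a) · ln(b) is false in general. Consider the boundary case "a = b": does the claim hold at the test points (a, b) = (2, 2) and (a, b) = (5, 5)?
At (2, 2): LHS = ln(4) ≈ 1.386 ≠ RHS = ln(2)² ≈ 0.4805
At (5, 5): LHS = ln(25) ≈ 3.219 ≠ RHS = ln(5)² ≈ 2.59

Answer: No, fails at both test points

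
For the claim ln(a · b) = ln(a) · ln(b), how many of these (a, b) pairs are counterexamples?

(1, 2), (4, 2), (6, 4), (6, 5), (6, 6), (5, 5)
6

Testing each pair:
(1, 2): LHS = ln(2) ≈ 0.6931, RHS = 0 → counterexample
(4, 2): LHS = ln(8) ≈ 2.079, RHS = ln(2)·ln(4) ≈ 0.9609 → counterexample
(6, 4): LHS = ln(24) ≈ 3.178, RHS = ln(4)·ln(6) ≈ 2.484 → counterexample
(6, 5): LHS = ln(30) ≈ 3.401, RHS = ln(5)·ln(6) ≈ 2.884 → counterexample
(6, 6): LHS = ln(36) ≈ 3.584, RHS = ln(6)² ≈ 3.21 → counterexample
(5, 5): LHS = ln(25) ≈ 3.219, RHS = ln(5)² ≈ 2.59 → counterexample

That makes 6 counterexamples.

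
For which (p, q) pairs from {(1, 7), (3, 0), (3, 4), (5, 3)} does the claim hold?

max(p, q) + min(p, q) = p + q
All pairs

Testing each pair:
(1, 7): LHS = 8, RHS = 8 → holds
(3, 0): LHS = 3, RHS = 3 → holds
(3, 4): LHS = 7, RHS = 7 → holds
(5, 3): LHS = 8, RHS = 8 → holds

Every pair satisfies the claim.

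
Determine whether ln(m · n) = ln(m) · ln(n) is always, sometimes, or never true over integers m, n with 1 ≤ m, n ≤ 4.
It holds at (m, n) = (1, 1) (both sides equal 0), but fails at (m, n) = (4, 4) (LHS = ln(16) ≈ 2.773, RHS = ln(4)² ≈ 1.922).

Answer: Sometimes true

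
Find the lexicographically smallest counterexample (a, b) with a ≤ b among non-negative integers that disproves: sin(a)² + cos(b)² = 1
Substituting (0, 1) into the claim:
LHS = sin(0)² + cos(1)² = cos(1)² ≈ 0.2919
RHS = 1

Since LHS ≠ RHS, this pair disproves the claim, and no lexicographically smaller pair (a ≤ b, non-negative integers) does.

For instance (4, 7) is also a counterexample (LHS = cos(7)² + sin(4)² ≈ 1.141, RHS = 1), but it's lexicographically larger.

Answer: (a, b) = (0, 1)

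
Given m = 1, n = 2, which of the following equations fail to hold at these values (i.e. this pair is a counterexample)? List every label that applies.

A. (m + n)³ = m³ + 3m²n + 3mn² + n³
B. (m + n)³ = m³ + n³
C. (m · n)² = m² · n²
Evaluating each claim at the given values:
A. LHS = 27, RHS = 27 → holds here (LHS = RHS)
B. LHS = 27, RHS = 9 → fails here (LHS ≠ RHS)
C. LHS = 4, RHS = 4 → holds here (LHS = RHS)

Answer: B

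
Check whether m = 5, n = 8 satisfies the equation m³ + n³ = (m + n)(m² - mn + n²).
Holds

Substituting m = 5, n = 8:

LHS = 5³ + 8³ = 637
RHS = (5 + 8)(5² - 5·8 + 8²) = 637

LHS = RHS, so the equation holds at this point.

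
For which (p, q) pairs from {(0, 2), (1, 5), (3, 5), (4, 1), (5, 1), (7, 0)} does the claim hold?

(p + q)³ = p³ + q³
(0, 2), (7, 0)

Testing each pair:
(0, 2): LHS = 8, RHS = 8 → holds
(1, 5): LHS = 216, RHS = 126 → fails
(3, 5): LHS = 512, RHS = 152 → fails
(4, 1): LHS = 125, RHS = 65 → fails
(5, 1): LHS = 216, RHS = 126 → fails
(7, 0): LHS = 343, RHS = 343 → holds

2 of 6 pairs satisfy the claim.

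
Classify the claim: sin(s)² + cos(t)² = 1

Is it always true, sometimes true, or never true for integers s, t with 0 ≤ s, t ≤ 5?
Sometimes true

It holds at (s, t) = (3, 3) (both sides equal 1), but fails at (s, t) = (1, 2) (LHS = cos(2)² + sin(1)² ≈ 0.8813, RHS = 1).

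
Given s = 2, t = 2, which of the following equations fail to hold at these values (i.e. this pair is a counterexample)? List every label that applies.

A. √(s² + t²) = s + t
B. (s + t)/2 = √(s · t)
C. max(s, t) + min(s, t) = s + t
Evaluating each claim at the given values:
A. LHS = 2·√(2) ≈ 2.828, RHS = 4 → fails here (LHS ≠ RHS)
B. LHS = 2, RHS = 2 → holds here (LHS = RHS)
C. LHS = 4, RHS = 4 → holds here (LHS = RHS)

Answer: A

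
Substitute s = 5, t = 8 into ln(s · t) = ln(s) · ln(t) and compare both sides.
LHS = ln(5 · 8) = ln(40) ≈ 3.689
RHS = ln(5) · ln(8) ≈ 3.347

LHS ≠ RHS (they differ by about 0.3421), so the equation does not hold here.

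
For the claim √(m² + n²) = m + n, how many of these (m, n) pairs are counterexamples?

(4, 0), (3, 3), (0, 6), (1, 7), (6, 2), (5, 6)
Testing each pair:
(4, 0): LHS = 4, RHS = 4 → satisfies claim
(3, 3): LHS = 3·√(2) ≈ 4.243, RHS = 6 → counterexample
(0, 6): LHS = 6, RHS = 6 → satisfies claim
(1, 7): LHS = 5·√(2) ≈ 7.071, RHS = 8 → counterexample
(6, 2): LHS = 2·√(10) ≈ 6.325, RHS = 8 → counterexample
(5, 6): LHS = √(61) ≈ 7.81, RHS = 11 → counterexample

That makes 4 counterexamples.

Answer: 4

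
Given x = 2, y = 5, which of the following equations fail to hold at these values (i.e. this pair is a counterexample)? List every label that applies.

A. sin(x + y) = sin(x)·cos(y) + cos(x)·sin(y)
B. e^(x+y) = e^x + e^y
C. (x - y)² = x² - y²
Evaluating each claim at the given values:
A. LHS = sin(7) ≈ 0.657, RHS = sin(2)·cos(5) + sin(5)·cos(2) ≈ 0.657 → holds here (LHS = RHS)
B. LHS = e^7 ≈ 1097, RHS = e^2 + e^5 ≈ 155.8 → fails here (LHS ≠ RHS)
C. LHS = 9, RHS = -21 → fails here (LHS ≠ RHS)

Answer: B, C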